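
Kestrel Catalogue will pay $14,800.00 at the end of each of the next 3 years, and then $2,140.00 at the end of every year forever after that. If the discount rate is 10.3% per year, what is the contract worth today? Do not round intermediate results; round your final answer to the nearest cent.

$52094.70

PV of 3-year annuity: $14,800.00 × [1 − (1+0.103)^−3] / 0.103 = 36611.88685
Perpetuity value at year 3: $2,140.00 / 0.103 = 20776.69903
PV of perpetuity: 20776.69903 / (1+0.103)^3 = 15482.81809
Total PV = 36611.88685 + 15482.81809 = 52094.70494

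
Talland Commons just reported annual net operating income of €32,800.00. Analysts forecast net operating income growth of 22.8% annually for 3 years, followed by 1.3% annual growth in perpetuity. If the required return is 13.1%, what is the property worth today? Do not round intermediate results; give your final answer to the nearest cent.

€476684.00

D_1 = 40278.40000
D_2 = 49461.87520
D_3 = 60739.18275
Terminal value at year 3: TV = D_3×(1+g_2)/(r−g_2) = 61528.79212/0.118 = 521430.44171
P_0 = D_1/(1+r)^1 + D_2/(1+r)^2 + D_3/(1+r)^3 + TV/(1+r)^3
    = 35613.08576 + 38667.43530 + 41983.74053 + 360419.73864 = 476684.00024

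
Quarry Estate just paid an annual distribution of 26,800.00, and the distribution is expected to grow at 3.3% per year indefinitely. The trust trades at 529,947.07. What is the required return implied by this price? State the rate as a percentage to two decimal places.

D₁ = 26,800.00 × 1.033 = 27,684.4000
P = D₁/(r − g) ⇒ r = D₁/P + g = 27,684.4000/529,947.07 + 0.033 = 0.052240 + 0.033 = 0.085240

8.52%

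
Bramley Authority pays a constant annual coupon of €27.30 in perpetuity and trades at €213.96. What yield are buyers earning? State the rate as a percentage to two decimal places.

P = C/r ⇒ r = C/P = €27.30/€213.96 = 0.127594

12.76%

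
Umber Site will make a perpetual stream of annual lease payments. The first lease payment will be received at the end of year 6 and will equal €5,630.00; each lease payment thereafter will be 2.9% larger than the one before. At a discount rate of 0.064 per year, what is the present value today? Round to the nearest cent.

€117959.31

Value at end of year 5: C₁ / (r − g) = €5,630.00 / (0.064 − 0.029) = €160,857.1429
Discount to today: PV = €160,857.1429 / (1 + 0.064)^5 = €160,857.1429 / 1.363666 = €117,959.31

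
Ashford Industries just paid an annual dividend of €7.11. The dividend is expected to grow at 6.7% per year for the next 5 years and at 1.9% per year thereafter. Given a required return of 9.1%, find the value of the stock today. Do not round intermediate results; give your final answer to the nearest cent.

€123.31

D_1 = 7.58637
D_2 = 8.09466
D_3 = 8.63700
D_4 = 9.21568
D_5 = 9.83313
Terminal value at year 5: TV = D_5×(1+g_2)/(r−g_2) = 10.01996/0.072 = 139.16608
P_0 = D_1/(1+r)^1 + D_2/(1+r)^2 + D_3/(1+r)^3 + D_4/(1+r)^4 + D_5/(1+r)^5 + TV/(1+r)^5
    = 6.95359 + 6.80063 + 6.65103 + 6.50472 + 6.36162 + 90.03464 = 123.30622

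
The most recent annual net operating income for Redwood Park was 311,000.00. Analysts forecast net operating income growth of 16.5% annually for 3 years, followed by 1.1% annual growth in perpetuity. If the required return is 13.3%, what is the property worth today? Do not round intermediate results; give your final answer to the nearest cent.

D_1 = 362315.00000
D_2 = 422096.97500
D_3 = 491742.97588
Terminal value at year 3: TV = D_3×(1+g_2)/(r−g_2) = 497152.14861/0.122 = 4075017.61155
P_0 = D_1/(1+r)^1 + D_2/(1+r)^2 + D_3/(1+r)^3 + TV/(1+r)^3
    = 319783.75993 + 328815.60487 + 338102.54164 + 2801816.96389 = 3788518.87032

3788518.87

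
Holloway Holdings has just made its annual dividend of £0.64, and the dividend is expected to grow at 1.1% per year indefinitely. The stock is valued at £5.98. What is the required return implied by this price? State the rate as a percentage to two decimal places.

D₁ = £0.64 × 1.011 = £0.6470
P = D₁/(r − g) ⇒ r = D₁/P + g = £0.6470/£5.98 + 0.011 = 0.108201 + 0.011 = 0.119201

11.92%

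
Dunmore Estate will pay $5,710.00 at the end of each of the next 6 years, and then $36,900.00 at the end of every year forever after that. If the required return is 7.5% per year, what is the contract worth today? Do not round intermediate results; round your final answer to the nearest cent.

PV of 6-year annuity: $5,710.00 × [1 − (1+0.075)^−6] / 0.075 = 26801.86306
Perpetuity value at year 6: $36,900.00 / 0.075 = 492000.00000
PV of perpetuity: 492000.00000 / (1+0.075)^6 = 318797.06708
Total PV = 26801.86306 + 318797.06708 = 345598.93015

$345598.93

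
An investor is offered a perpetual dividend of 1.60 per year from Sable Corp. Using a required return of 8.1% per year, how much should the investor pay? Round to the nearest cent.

19.75

Level perpetuity: PV = C / r = 1.60 / 0.081 = 19.75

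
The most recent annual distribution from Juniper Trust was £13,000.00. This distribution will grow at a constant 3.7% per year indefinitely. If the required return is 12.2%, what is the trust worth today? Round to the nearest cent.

£158600.00

D₁ = D₀ × (1 + g) = £13,000.00 × 1.037 = £13,481.0000
Growing perpetuity: P = D₁ / (r − g) = £13,481.0000 / (0.122 − 0.037) = £158,600.00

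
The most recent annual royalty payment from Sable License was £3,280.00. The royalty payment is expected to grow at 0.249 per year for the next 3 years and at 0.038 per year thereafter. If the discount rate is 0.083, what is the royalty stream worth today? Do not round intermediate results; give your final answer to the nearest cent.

D_1 = 4096.72000
D_2 = 5116.80328
D_3 = 6390.88730
Terminal value at year 3: TV = D_3×(1+g_2)/(r−g_2) = 6633.74101/0.045 = 147416.46698
P_0 = D_1/(1+r)^1 + D_2/(1+r)^2 + D_3/(1+r)^3 + TV/(1+r)^3
    = 3782.75162 + 4362.56396 + 5031.24874 + 116054.13760 = 129230.70192

£129230.70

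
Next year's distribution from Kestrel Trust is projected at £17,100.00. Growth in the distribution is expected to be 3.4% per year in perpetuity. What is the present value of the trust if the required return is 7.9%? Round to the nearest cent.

£380000.00

Growing perpetuity: P = D₁ / (r − g) = £17,100.0000 / (0.079 − 0.034) = £380,000.00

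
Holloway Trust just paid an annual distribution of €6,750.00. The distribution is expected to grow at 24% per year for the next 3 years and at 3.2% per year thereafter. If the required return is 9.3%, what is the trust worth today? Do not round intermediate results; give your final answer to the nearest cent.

€192948.80

D_1 = 8370.00000
D_2 = 10378.80000
D_3 = 12869.71200
Terminal value at year 3: TV = D_3×(1+g_2)/(r−g_2) = 13281.54278/0.061 = 217730.20957
P_0 = D_1/(1+r)^1 + D_2/(1+r)^2 + D_3/(1+r)^3 + TV/(1+r)^3
    = 7657.82251 + 8687.74008 + 9856.17356 + 166747.06743 = 192948.80358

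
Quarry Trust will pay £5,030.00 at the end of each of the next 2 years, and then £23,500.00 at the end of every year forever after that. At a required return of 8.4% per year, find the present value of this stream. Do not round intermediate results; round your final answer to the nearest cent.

£247004.76

PV of 2-year annuity: £5,030.00 × [1 − (1+0.084)^−2] / 0.084 = 8920.86845
Perpetuity value at year 2: £23,500.00 / 0.084 = 279761.90476
PV of perpetuity: 279761.90476 / (1+0.084)^2 = 238083.89112
Total PV = 8920.86845 + 238083.89112 = 247004.75957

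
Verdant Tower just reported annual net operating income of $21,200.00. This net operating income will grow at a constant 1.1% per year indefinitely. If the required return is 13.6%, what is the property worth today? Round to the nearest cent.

$171465.60

D₁ = D₀ × (1 + g) = $21,200.00 × 1.011 = $21,433.2000
Growing perpetuity: P = D₁ / (r − g) = $21,433.2000 / (0.136 − 0.011) = $171,465.60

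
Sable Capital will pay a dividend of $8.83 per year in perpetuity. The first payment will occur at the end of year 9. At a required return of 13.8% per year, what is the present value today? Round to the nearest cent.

$22.75

Value at end of year 8: C / r = $8.83 / 0.138 = $63.9855
Discount to today: PV = $63.9855 / (1 + 0.138)^8 = $63.9855 / 2.812795 = $22.75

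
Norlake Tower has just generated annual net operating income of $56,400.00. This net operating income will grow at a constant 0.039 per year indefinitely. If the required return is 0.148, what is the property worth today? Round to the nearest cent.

$537611.01

D₁ = D₀ × (1 + g) = $56,400.00 × 1.039 = $58,599.6000
Growing perpetuity: P = D₁ / (r − g) = $58,599.6000 / (0.148 − 0.039) = $537,611.01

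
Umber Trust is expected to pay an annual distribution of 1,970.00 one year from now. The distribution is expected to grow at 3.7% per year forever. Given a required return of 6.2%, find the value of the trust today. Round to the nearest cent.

78800.00

Growing perpetuity: P = D₁ / (r − g) = 1,970.0000 / (0.062 − 0.037) = 78,800.00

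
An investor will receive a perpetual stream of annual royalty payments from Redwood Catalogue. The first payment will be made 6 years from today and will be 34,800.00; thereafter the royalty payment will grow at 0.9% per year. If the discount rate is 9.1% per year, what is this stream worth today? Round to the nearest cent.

274562.76

Value at end of year 5: C₁ / (r − g) = 34,800.00 / (0.091 − 0.009) = 424,390.2439
Discount to today: PV = 424,390.2439 / (1 + 0.091)^5 = 424,390.2439 / 1.545695 = 274,562.76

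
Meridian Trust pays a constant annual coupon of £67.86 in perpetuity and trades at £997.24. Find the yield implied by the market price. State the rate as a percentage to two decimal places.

6.80%

P = C/r ⇒ r = C/P = £67.86/£997.24 = 0.068048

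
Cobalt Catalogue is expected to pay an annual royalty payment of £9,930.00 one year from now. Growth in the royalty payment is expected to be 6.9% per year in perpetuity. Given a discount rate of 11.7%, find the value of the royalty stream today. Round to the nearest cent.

Growing perpetuity: P = D₁ / (r − g) = £9,930.0000 / (0.117 − 0.069) = £206,875.00

£206875.00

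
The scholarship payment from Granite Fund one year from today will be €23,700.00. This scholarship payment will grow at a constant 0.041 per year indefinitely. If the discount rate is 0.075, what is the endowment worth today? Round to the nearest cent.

€697058.82

Growing perpetuity: P = D₁ / (r − g) = €23,700.0000 / (0.075 − 0.041) = €697,058.82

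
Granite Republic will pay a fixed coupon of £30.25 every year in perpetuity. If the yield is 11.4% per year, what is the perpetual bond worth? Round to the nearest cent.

£265.35

Level perpetuity: PV = C / r = £30.25 / 0.114 = £265.35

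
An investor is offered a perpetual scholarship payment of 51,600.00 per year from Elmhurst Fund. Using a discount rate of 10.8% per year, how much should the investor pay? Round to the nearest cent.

Level perpetuity: PV = C / r = 51,600.00 / 0.108 = 477,777.78

477777.78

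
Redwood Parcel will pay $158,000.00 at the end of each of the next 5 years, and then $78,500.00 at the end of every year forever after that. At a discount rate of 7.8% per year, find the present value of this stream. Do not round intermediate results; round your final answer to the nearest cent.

$1325510.97

PV of 5-year annuity: $158,000.00 × [1 − (1+0.078)^−5] / 0.078 = 634187.58178
Perpetuity value at year 5: $78,500.00 / 0.078 = 1006410.25641
PV of perpetuity: 1006410.25641 / (1+0.078)^5 = 691323.38825
Total PV = 634187.58178 + 691323.38825 = 1325510.97003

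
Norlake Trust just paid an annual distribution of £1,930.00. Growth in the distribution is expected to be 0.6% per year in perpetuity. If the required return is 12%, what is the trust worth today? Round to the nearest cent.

D₁ = D₀ × (1 + g) = £1,930.00 × 1.006 = £1,941.5800
Growing perpetuity: P = D₁ / (r − g) = £1,941.5800 / (0.12 − 0.006) = £17,031.40

£17031.40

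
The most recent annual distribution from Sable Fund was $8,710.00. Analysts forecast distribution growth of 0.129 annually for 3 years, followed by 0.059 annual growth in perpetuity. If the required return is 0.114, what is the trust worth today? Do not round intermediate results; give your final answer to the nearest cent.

$201413.26

D_1 = 9833.59000
D_2 = 11102.12311
D_3 = 12534.29699
Terminal value at year 3: TV = D_3×(1+g_2)/(r−g_2) = 13273.82051/0.055 = 241342.19116
P_0 = D_1/(1+r)^1 + D_2/(1+r)^2 + D_3/(1+r)^3 + TV/(1+r)^3
    = 8827.28007 + 8946.13932 + 9066.59900 + 174573.24265 = 201413.26104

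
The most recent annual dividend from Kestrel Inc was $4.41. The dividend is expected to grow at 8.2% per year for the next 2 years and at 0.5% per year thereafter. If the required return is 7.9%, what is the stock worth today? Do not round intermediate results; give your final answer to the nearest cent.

D_1 = 4.77162
D_2 = 5.16289
Terminal value at year 2: TV = D_2×(1+g_2)/(r−g_2) = 5.18871/0.074 = 70.11767
P_0 = D_1/(1+r)^1 + D_2/(1+r)^2 + TV/(1+r)^2
    = 4.42226 + 4.43456 + 60.22608 = 69.08289

$69.08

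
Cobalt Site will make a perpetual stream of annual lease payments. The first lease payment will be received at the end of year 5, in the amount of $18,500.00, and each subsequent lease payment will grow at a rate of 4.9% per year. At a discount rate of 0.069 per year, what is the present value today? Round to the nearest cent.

Value at end of year 4: C₁ / (r − g) = $18,500.00 / (0.069 − 0.049) = $925,000.0000
Discount to today: PV = $925,000.0000 / (1 + 0.069)^4 = $925,000.0000 / 1.305903 = $708,322.30

$708322.30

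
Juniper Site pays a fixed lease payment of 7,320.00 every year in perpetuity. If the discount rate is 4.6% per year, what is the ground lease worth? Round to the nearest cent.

Level perpetuity: PV = C / r = 7,320.00 / 0.046 = 159,130.43

159130.43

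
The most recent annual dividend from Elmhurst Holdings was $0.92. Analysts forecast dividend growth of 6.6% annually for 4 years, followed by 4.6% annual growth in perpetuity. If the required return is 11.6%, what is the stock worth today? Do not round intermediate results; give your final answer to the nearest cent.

$14.73

D_1 = 0.98072
D_2 = 1.04545
D_3 = 1.11445
D_4 = 1.18800
Terminal value at year 4: TV = D_4×(1+g_2)/(r−g_2) = 1.24265/0.07 = 17.75212
P_0 = D_1/(1+r)^1 + D_2/(1+r)^2 + D_3/(1+r)^3 + D_4/(1+r)^4 + TV/(1+r)^4
    = 0.87878 + 0.83941 + 0.80180 + 0.76588 + 11.44441 = 14.73028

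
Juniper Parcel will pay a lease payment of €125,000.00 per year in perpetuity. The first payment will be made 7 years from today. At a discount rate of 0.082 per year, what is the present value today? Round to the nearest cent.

Value at end of year 6: C / r = €125,000.00 / 0.082 = €1,524,390.2439
Discount to today: PV = €1,524,390.2439 / (1 + 0.082)^6 = €1,524,390.2439 / 1.604588 = €950,019.67

€950019.67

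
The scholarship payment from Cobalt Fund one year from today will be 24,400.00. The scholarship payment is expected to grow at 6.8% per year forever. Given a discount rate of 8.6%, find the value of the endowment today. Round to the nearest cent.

1355555.56

Growing perpetuity: P = D₁ / (r − g) = 24,400.0000 / (0.086 − 0.068) = 1,355,555.56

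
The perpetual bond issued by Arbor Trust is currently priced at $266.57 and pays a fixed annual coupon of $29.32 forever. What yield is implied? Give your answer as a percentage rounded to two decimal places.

P = C/r ⇒ r = C/P = $29.32/$266.57 = 0.109990

11.00%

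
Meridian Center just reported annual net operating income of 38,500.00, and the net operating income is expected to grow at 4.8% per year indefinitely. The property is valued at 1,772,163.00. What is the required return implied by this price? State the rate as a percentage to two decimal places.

D₁ = 38,500.00 × 1.048 = 40,348.0000
P = D₁/(r − g) ⇒ r = D₁/P + g = 40,348.0000/1,772,163.00 + 0.048 = 0.022768 + 0.048 = 0.070768

7.08%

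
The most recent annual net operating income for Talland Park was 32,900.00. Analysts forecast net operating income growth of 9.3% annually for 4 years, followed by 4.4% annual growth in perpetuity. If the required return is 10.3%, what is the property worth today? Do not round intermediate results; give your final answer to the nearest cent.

D_1 = 35959.70000
D_2 = 39303.95210
D_3 = 42959.21965
D_4 = 46954.42707
Terminal value at year 4: TV = D_4×(1+g_2)/(r−g_2) = 49020.42186/0.059 = 830854.60786
P_0 = D_1/(1+r)^1 + D_2/(1+r)^2 + D_3/(1+r)^3 + D_4/(1+r)^4 + TV/(1+r)^4
    = 32601.72257 + 32306.14939 + 32013.25592 + 31723.01788 + 561336.11299 = 689980.25875

689980.26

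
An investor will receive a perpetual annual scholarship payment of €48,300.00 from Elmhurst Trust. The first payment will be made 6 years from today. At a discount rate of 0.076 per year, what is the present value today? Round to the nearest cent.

€440628.09

Value at end of year 5: C / r = €48,300.00 / 0.076 = €635,526.3158
Discount to today: PV = €635,526.3158 / (1 + 0.076)^5 = €635,526.3158 / 1.442319 = €440,628.09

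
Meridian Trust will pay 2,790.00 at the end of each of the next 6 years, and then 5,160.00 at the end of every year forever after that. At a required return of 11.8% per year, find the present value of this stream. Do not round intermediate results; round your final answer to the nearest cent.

33929.33

PV of 6-year annuity: 2,790.00 × [1 − (1+0.118)^−6] / 0.118 = 11536.09673
Perpetuity value at year 6: 5,160.00 / 0.118 = 43728.81356
PV of perpetuity: 43728.81356 / (1+0.118)^6 = 22393.23682
Total PV = 11536.09673 + 22393.23682 = 33929.33355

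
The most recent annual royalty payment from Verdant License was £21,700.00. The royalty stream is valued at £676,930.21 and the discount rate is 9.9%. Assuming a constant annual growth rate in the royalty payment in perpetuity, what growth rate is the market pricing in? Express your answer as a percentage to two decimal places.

P = D₀(1+g)/(r−g) ⇒ P(r−g) = D₀(1+g) ⇒ g(P+D₀) = P·r − D₀
g = (P·r − D₀)/(P + D₀) = (£676,930.21×0.099 − £21,700.00) / (£676,930.21 + £21,700.00) = 0.064864

6.49%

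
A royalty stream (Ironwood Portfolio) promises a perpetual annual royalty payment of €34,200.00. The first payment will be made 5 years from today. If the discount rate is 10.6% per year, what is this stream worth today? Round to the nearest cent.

€215625.31

Value at end of year 4: C / r = €34,200.00 / 0.106 = €322,641.5094
Discount to today: PV = €322,641.5094 / (1 + 0.106)^4 = €322,641.5094 / 1.496306 = €215,625.31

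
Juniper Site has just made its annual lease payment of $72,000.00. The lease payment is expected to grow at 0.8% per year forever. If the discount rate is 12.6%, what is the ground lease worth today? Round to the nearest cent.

$615050.85

D₁ = D₀ × (1 + g) = $72,000.00 × 1.008 = $72,576.0000
Growing perpetuity: P = D₁ / (r − g) = $72,576.0000 / (0.126 − 0.008) = $615,050.85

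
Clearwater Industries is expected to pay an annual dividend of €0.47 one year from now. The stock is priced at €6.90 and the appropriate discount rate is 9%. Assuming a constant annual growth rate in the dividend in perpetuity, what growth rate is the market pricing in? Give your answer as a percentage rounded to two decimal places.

P = D₁/(r−g) ⇒ g = r − D₁/P = 0.09 − €0.47/€6.90 = 0.021884

2.19%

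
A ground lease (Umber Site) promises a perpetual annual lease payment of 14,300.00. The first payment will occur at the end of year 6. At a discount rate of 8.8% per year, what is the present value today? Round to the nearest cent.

106588.14

Value at end of year 5: C / r = 14,300.00 / 0.088 = 162,500.0000
Discount to today: PV = 162,500.0000 / (1 + 0.088)^5 = 162,500.0000 / 1.524560 = 106,588.14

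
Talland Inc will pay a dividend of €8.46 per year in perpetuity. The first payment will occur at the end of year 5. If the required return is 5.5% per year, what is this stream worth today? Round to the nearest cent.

€124.16

Value at end of year 4: C / r = €8.46 / 0.055 = €153.8182
Discount to today: PV = €153.8182 / (1 + 0.055)^4 = €153.8182 / 1.238825 = €124.16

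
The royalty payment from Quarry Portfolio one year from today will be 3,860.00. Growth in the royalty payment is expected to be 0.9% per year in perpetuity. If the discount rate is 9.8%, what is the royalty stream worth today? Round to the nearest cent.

Growing perpetuity: P = D₁ / (r − g) = 3,860.0000 / (0.098 − 0.009) = 43,370.79

43370.79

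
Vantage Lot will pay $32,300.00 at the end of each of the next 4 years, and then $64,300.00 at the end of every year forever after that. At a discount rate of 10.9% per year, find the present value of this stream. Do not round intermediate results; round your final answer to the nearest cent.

PV of 4-year annuity: $32,300.00 × [1 − (1+0.109)^−4] / 0.109 = 100423.32682
Perpetuity value at year 4: $64,300.00 / 0.109 = 589908.25688
PV of perpetuity: 589908.25688 / (1+0.109)^4 = 389994.32765
Total PV = 100423.32682 + 389994.32765 = 490417.65446

$490417.65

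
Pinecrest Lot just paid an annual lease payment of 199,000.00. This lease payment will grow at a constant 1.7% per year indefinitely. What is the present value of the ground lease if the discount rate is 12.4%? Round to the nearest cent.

D₁ = D₀ × (1 + g) = 199,000.00 × 1.017 = 202,383.0000
Growing perpetuity: P = D₁ / (r − g) = 202,383.0000 / (0.124 − 0.017) = 1,891,429.91

1891429.91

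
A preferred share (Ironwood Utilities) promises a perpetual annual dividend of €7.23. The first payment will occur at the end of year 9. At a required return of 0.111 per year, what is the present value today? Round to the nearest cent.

Value at end of year 8: C / r = €7.23 / 0.111 = €65.1351
Discount to today: PV = €65.1351 / (1 + 0.111)^8 = €65.1351 / 2.321200 = €28.06

€28.06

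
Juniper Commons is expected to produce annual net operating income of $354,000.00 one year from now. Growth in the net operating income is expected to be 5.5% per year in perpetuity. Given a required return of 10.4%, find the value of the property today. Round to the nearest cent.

Growing perpetuity: P = D₁ / (r − g) = $354,000.0000 / (0.104 − 0.055) = $7,224,489.80

$7224489.80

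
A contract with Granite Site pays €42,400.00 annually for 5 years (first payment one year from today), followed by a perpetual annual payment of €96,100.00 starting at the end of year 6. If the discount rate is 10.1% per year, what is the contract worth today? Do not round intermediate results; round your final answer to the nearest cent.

€748438.87

PV of 5-year annuity: €42,400.00 × [1 − (1+0.101)^−5] / 0.101 = 160319.59107
Perpetuity value at year 5: €96,100.00 / 0.101 = 951485.14851
PV of perpetuity: 951485.14851 / (1+0.101)^5 = 588119.28291
Total PV = 160319.59107 + 588119.28291 = 748438.87398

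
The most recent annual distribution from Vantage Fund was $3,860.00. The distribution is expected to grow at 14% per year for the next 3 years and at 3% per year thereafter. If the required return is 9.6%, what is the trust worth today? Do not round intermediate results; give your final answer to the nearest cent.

D_1 = 4400.40000
D_2 = 5016.45600
D_3 = 5718.75984
Terminal value at year 3: TV = D_3×(1+g_2)/(r−g_2) = 5890.32264/0.066 = 89247.31265
P_0 = D_1/(1+r)^1 + D_2/(1+r)^2 + D_3/(1+r)^3 + TV/(1+r)^3
    = 4014.96350 + 4176.14817 + 4343.80375 + 67789.66464 = 80324.58006

$80324.58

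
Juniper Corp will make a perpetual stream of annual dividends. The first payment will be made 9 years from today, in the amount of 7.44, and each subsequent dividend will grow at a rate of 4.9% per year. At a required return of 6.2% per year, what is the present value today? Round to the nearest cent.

353.70

Value at end of year 8: C₁ / (r − g) = 7.44 / (0.062 − 0.049) = 572.3077
Discount to today: PV = 572.3077 / (1 + 0.062)^8 = 572.3077 / 1.618066 = 353.70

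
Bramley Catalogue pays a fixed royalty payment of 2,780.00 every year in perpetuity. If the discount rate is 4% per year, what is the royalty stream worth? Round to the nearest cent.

Level perpetuity: PV = C / r = 2,780.00 / 0.04 = 69,500.00

69500.00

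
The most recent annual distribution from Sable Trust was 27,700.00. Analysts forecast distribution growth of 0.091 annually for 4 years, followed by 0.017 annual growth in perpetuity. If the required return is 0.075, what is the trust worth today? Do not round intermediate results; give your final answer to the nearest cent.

D_1 = 30220.70000
D_2 = 32970.78370
D_3 = 35971.12502
D_4 = 39244.49739
Terminal value at year 4: TV = D_4×(1+g_2)/(r−g_2) = 39911.65385/0.058 = 688131.96291
P_0 = D_1/(1+r)^1 + D_2/(1+r)^2 + D_3/(1+r)^3 + D_4/(1+r)^4 + TV/(1+r)^4
    = 28112.27907 + 28530.69439 + 28955.33728 + 29386.30044 + 515273.57838 = 630258.18956

630258.19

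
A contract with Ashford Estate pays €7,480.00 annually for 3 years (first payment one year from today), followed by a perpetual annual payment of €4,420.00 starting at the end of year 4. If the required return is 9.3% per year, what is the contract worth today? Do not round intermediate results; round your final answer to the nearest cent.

€55231.42

PV of 3-year annuity: €7,480.00 × [1 − (1+0.093)^−3] / 0.093 = 18833.30573
Perpetuity value at year 3: €4,420.00 / 0.093 = 47526.88172
PV of perpetuity: 47526.88172 / (1+0.093)^3 = 36398.11015
Total PV = 18833.30573 + 36398.11015 = 55231.41588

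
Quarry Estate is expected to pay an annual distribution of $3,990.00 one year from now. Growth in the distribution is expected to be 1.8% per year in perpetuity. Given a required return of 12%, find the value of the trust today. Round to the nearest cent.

$39117.65

Growing perpetuity: P = D₁ / (r − g) = $3,990.0000 / (0.12 − 0.018) = $39,117.65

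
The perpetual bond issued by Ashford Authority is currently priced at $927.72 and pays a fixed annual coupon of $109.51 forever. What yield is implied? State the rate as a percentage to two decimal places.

P = C/r ⇒ r = C/P = $109.51/$927.72 = 0.118042

11.80%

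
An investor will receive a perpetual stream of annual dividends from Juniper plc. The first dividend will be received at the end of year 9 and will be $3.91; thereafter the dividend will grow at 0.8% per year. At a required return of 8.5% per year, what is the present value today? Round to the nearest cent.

Value at end of year 8: C₁ / (r − g) = $3.91 / (0.085 − 0.008) = $50.7792
Discount to today: PV = $50.7792 / (1 + 0.085)^8 = $50.7792 / 1.920604 = $26.44

$26.44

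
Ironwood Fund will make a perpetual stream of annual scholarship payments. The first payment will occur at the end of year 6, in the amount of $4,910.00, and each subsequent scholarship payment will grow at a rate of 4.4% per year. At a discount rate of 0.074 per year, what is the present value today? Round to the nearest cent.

$114535.16

Value at end of year 5: C₁ / (r − g) = $4,910.00 / (0.074 − 0.044) = $163,666.6667
Discount to today: PV = $163,666.6667 / (1 + 0.074)^5 = $163,666.6667 / 1.428964 = $114,535.16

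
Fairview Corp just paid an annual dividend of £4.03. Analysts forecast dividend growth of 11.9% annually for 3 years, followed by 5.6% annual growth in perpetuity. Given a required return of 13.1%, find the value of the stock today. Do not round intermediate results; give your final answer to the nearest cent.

D_1 = 4.50957
D_2 = 5.04621
D_3 = 5.64671
Terminal value at year 3: TV = D_3×(1+g_2)/(r−g_2) = 5.96292/0.075 = 79.50564
P_0 = D_1/(1+r)^1 + D_2/(1+r)^2 + D_3/(1+r)^3 + TV/(1+r)^3
    = 3.98724 + 3.94494 + 3.90308 + 54.95537 = 66.79063

£66.79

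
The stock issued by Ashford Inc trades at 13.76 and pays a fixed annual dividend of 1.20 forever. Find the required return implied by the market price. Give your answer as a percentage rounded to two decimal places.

8.72%

P = C/r ⇒ r = C/P = 1.20/13.76 = 0.087209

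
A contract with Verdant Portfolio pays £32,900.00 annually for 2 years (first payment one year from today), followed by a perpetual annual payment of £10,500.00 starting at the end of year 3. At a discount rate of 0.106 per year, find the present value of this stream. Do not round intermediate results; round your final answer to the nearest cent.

£137621.85

PV of 2-year annuity: £32,900.00 × [1 − (1+0.106)^−2] / 0.106 = 56642.70836
Perpetuity value at year 2: £10,500.00 / 0.106 = 99056.60377
PV of perpetuity: 99056.60377 / (1+0.106)^2 = 80979.14366
Total PV = 56642.70836 + 80979.14366 = 137621.85202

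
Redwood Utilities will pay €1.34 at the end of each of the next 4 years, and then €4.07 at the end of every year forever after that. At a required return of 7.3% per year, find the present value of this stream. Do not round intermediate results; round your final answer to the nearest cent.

€46.57

PV of 4-year annuity: €1.34 × [1 − (1+0.073)^−4] / 0.073 = 4.50829
Perpetuity value at year 4: €4.07 / 0.073 = 55.75342
PV of perpetuity: 55.75342 / (1+0.073)^4 = 42.06033
Total PV = 4.50829 + 42.06033 = 46.56862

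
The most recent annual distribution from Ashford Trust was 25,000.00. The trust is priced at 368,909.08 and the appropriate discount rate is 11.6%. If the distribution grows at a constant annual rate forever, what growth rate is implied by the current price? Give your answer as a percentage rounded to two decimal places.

P = D₀(1+g)/(r−g) ⇒ P(r−g) = D₀(1+g) ⇒ g(P+D₀) = P·r − D₀
g = (P·r − D₀)/(P + D₀) = (368,909.08×0.116 − 25,000.00) / (368,909.08 + 25,000.00) = 0.045171

4.52%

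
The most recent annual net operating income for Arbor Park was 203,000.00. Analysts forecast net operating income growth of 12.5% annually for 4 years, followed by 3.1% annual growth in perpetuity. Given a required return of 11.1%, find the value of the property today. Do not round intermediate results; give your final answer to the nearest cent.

3588448.77

D_1 = 228375.00000
D_2 = 256921.87500
D_3 = 289037.10938
D_4 = 325166.74805
Terminal value at year 4: TV = D_4×(1+g_2)/(r−g_2) = 335246.91724/0.08 = 4190586.46545
P_0 = D_1/(1+r)^1 + D_2/(1+r)^2 + D_3/(1+r)^3 + D_4/(1+r)^4 + TV/(1+r)^4
    = 205558.05581 + 208148.34634 + 210771.27779 + 213427.26149 + 2750543.83250 = 3588448.77393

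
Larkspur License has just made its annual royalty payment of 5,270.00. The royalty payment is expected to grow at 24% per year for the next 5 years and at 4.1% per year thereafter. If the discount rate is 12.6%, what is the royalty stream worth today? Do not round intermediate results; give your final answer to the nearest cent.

D_1 = 6534.80000
D_2 = 8103.15200
D_3 = 10047.90848
D_4 = 12459.40652
D_5 = 15449.66408
Terminal value at year 5: TV = D_5×(1+g_2)/(r−g_2) = 16083.10031/0.085 = 189212.94478
P_0 = D_1/(1+r)^1 + D_2/(1+r)^2 + D_3/(1+r)^3 + D_4/(1+r)^4 + D_5/(1+r)^5 + TV/(1+r)^5
    = 5803.55240 + 6391.12342 + 7038.18210 + 7750.75116 + 8535.46309 + 104534.31850 = 140053.39066

140053.39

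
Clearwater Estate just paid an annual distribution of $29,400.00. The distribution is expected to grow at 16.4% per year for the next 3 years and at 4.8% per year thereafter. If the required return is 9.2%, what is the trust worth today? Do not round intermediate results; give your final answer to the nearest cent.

$948450.24

D_1 = 34221.60000
D_2 = 39833.94240
D_3 = 46366.70895
Terminal value at year 3: TV = D_3×(1+g_2)/(r−g_2) = 48592.31098/0.044 = 1104370.70417
P_0 = D_1/(1+r)^1 + D_2/(1+r)^2 + D_3/(1+r)^3 + TV/(1+r)^3
    = 31338.46154 + 33404.73373 + 35607.24364 + 848099.80316 = 948450.24207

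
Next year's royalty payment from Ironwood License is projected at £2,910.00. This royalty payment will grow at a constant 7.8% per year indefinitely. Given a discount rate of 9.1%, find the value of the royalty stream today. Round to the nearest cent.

£223846.15

Growing perpetuity: P = D₁ / (r − g) = £2,910.0000 / (0.091 − 0.078) = £223,846.15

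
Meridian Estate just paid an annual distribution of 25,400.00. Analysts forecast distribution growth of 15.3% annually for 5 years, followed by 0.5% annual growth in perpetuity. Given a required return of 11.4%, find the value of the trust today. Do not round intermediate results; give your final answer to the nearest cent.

D_1 = 29286.20000
D_2 = 33766.98860
D_3 = 38933.33786
D_4 = 44890.13855
D_5 = 51758.32975
Terminal value at year 5: TV = D_5×(1+g_2)/(r−g_2) = 52017.12139/0.109 = 477221.29720
P_0 = D_1/(1+r)^1 + D_2/(1+r)^2 + D_3/(1+r)^3 + D_4/(1+r)^4 + D_5/(1+r)^5 + TV/(1+r)^5
    = 26289.22801 + 27209.58698 + 28162.16677 + 29148.09541 + 30168.54040 + 278159.47803 = 419137.09560

419137.10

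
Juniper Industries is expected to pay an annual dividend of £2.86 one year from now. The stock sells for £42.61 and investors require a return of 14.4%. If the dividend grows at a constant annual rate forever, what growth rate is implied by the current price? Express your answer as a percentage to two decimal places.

7.69%

P = D₁/(r−g) ⇒ g = r − D₁/P = 0.144 − £2.86/£42.61 = 0.076880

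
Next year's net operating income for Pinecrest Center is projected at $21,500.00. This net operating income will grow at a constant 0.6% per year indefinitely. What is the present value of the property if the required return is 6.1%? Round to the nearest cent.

Growing perpetuity: P = D₁ / (r − g) = $21,500.0000 / (0.061 − 0.006) = $390,909.09

$390909.09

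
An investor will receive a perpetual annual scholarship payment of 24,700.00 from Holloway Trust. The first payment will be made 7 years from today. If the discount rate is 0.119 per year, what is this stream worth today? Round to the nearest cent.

105723.00

Value at end of year 6: C / r = 24,700.00 / 0.119 = 207,563.0252
Discount to today: PV = 207,563.0252 / (1 + 0.119)^6 = 207,563.0252 / 1.963272 = 105,723.00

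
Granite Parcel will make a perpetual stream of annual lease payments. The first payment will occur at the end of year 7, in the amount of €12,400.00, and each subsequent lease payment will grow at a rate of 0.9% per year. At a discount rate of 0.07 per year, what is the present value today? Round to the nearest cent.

€135453.17

Value at end of year 6: C₁ / (r − g) = €12,400.00 / (0.07 − 0.009) = €203,278.6885
Discount to today: PV = €203,278.6885 / (1 + 0.07)^6 = €203,278.6885 / 1.500730 = €135,453.17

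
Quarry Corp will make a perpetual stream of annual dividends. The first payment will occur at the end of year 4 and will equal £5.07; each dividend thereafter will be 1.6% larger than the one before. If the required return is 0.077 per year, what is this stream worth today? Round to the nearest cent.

£66.53

Value at end of year 3: C₁ / (r − g) = £5.07 / (0.077 − 0.016) = £83.1148
Discount to today: PV = £83.1148 / (1 + 0.077)^3 = £83.1148 / 1.249244 = £66.53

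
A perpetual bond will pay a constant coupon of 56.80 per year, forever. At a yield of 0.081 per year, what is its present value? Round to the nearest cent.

Level perpetuity: PV = C / r = 56.80 / 0.081 = 701.23

701.23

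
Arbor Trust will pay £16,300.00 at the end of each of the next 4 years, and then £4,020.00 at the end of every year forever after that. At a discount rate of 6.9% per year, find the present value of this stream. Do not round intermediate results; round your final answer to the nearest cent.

£99949.90

PV of 4-year annuity: £16,300.00 × [1 − (1+0.069)^−4] / 0.069 = 55336.41344
Perpetuity value at year 4: £4,020.00 / 0.069 = 58260.86957
PV of perpetuity: 58260.86957 / (1+0.069)^4 = 44613.48416
Total PV = 55336.41344 + 44613.48416 = 99949.89761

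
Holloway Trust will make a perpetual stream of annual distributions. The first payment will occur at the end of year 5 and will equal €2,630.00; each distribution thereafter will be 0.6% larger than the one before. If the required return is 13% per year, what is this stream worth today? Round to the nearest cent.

€13008.29

Value at end of year 4: C₁ / (r − g) = €2,630.00 / (0.13 − 0.006) = €21,209.6774
Discount to today: PV = €21,209.6774 / (1 + 0.13)^4 = €21,209.6774 / 1.630474 = €13,008.29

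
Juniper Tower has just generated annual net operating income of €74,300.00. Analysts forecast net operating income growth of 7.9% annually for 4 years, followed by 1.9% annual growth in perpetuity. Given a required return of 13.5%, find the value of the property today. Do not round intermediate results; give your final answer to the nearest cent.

€795403.87

D_1 = 80169.70000
D_2 = 86503.10630
D_3 = 93336.85170
D_4 = 100710.46298
Terminal value at year 4: TV = D_4×(1+g_2)/(r−g_2) = 102623.96178/0.116 = 884689.32568
P_0 = D_1/(1+r)^1 + D_2/(1+r)^2 + D_3/(1+r)^3 + D_4/(1+r)^4 + TV/(1+r)^4
    = 70634.09692 + 67149.06658 + 63835.98488 + 60686.36801 + 533098.35346 = 795403.86985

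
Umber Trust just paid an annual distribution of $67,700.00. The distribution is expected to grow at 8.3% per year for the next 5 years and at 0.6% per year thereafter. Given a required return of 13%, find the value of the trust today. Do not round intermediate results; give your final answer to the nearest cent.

D_1 = 73319.10000
D_2 = 79404.58530
D_3 = 85995.16588
D_4 = 93132.76465
D_5 = 100862.78411
Terminal value at year 5: TV = D_5×(1+g_2)/(r−g_2) = 101467.96082/0.124 = 818290.00660
P_0 = D_1/(1+r)^1 + D_2/(1+r)^2 + D_3/(1+r)^3 + D_4/(1+r)^4 + D_5/(1+r)^5 + TV/(1+r)^5
    = 64884.15929 + 62185.43762 + 59598.96367 + 57120.06872 + 54744.27825 + 444135.03161 = 742667.93916

$742667.94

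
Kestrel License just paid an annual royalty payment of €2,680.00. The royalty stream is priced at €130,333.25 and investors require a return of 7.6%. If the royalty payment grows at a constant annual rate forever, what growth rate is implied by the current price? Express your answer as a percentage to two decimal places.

5.43%

P = D₀(1+g)/(r−g) ⇒ P(r−g) = D₀(1+g) ⇒ g(P+D₀) = P·r − D₀
g = (P·r − D₀)/(P + D₀) = (€130,333.25×0.076 − €2,680.00) / (€130,333.25 + €2,680.00) = 0.054320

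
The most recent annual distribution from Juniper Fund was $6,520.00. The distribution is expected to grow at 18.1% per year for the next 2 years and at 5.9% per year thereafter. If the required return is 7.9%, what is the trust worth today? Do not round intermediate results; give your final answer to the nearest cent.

$428537.73

D_1 = 7700.12000
D_2 = 9093.84172
Terminal value at year 2: TV = D_2×(1+g_2)/(r−g_2) = 9630.37838/0.02 = 481518.91907
P_0 = D_1/(1+r)^1 + D_2/(1+r)^2 + TV/(1+r)^2
    = 7136.34847 + 7810.96158 + 413590.41562 = 428537.72567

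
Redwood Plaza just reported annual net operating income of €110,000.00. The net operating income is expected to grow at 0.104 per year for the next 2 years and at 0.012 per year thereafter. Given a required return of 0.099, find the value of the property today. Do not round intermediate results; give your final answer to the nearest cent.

€1512713.12

D_1 = 121440.00000
D_2 = 134069.76000
Terminal value at year 2: TV = D_2×(1+g_2)/(r−g_2) = 135678.59712/0.087 = 1559524.10483
P_0 = D_1/(1+r)^1 + D_2/(1+r)^2 + TV/(1+r)^2
    = 110500.45496 + 111003.18678 + 1291209.48304 = 1512713.12478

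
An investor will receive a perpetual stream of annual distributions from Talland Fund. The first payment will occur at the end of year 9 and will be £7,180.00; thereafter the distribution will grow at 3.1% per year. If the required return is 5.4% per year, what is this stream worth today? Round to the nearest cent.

Value at end of year 8: C₁ / (r − g) = £7,180.00 / (0.054 − 0.031) = £312,173.9130
Discount to today: PV = £312,173.9130 / (1 + 0.054)^8 = £312,173.9130 / 1.523088 = £204,961.23

£204961.23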